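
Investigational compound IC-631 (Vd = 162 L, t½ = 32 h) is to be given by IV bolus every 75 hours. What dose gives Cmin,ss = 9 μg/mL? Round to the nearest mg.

5943 mg

τ/t½ = 75/32 ≈ 2.3438, so f = (1/2)^(75/32) ≈ 0.196998.
Cmin,ss = (D/Vd)·f/(1−f), so D = Cmin,ss·Vd·(1−f)/f.
D = 9 × 162 × (1−f)/f ≈ 9 × 162 × 4.07619 ≈ 5943.09 mg.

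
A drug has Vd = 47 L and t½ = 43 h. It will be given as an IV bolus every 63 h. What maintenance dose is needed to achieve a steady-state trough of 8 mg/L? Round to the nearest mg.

662 mg

τ/t½ = 63/43 ≈ 1.4651, so f = (1/2)^(63/43) ≈ 0.362206.
Cmin,ss = (D/Vd)·f/(1−f), so D = Cmin,ss·Vd·(1−f)/f.
D = 8 × 47 × (1−f)/f ≈ 8 × 47 × 1.76086 ≈ 662.08 mg.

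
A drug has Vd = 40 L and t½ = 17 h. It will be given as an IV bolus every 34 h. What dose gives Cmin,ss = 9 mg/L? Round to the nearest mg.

1080 mg

τ/t½ = 34/17 ≈ 2, so f = (1/2)^(34/17) ≈ 0.250000.
Cmin,ss = (D/Vd)·f/(1−f), so D = Cmin,ss·Vd·(1−f)/f.
D = 9 × 40 × (1−f)/f ≈ 9 × 40 × 3.00000 ≈ 1080.00 mg.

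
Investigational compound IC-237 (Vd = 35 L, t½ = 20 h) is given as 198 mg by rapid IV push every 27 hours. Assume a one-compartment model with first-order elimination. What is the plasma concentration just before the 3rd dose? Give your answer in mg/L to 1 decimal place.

3.1 mg/L

f = (1/2)^(τ/t½) = (1/2)^(27/20) ≈ 0.3923.
C₀ = D/Vd = 198/35 ≈ 5.657 mg/L.
Before the 3rd dose, 2 doses have been given. Superposition: Cmin = C₀·(f + f²).
≈ 5.657 × (0.3923 + 0.1539) ≈ 5.657 × 0.5462 ≈ 3.090 mg/L.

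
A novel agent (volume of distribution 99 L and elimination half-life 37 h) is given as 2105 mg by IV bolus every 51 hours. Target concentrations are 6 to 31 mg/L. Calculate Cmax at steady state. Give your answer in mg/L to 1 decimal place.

Over one 51-h interval, 51/37 ≈ 1.3784 half-lives elapse, leaving f ≈ 0.3847 of each dose.
At steady state, accumulation factor R = 1/(1 − e^(−kτ)) ≈ 1.6252.
Single-dose peak C₀ = D/Vd = 2105/99 ≈ 21.263 mg/L.
Steady-state peak Cmax,ss = C₀·R ≈ 21.263 × 1.6252 ≈ 34.557 mg/L.
Peak 34.6 mg/L vs MTC 31 mg/L: exceeds toxic threshold.

34.6 mg/L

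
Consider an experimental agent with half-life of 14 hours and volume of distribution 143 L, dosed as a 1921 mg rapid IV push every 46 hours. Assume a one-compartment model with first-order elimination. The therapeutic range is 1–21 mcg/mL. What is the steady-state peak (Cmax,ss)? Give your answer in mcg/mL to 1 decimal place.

k = ln2/t½ = ln2/14 ≈ 0.049511 h⁻¹; fraction remaining f = e^(−kτ) = e^(−0.049511×46) ≈ 0.1025.
At steady state, accumulation factor R = 1/(1 − e^(−kτ)) ≈ 1.1142.
Each bolus raises the concentration by D/Vd = 1921/143 ≈ 13.434 mcg/mL.
Steady-state peak Cmax,ss = C₀·R ≈ 13.434 × 1.1142 ≈ 14.968 mcg/mL.
Peak 15.0 mcg/mL vs MTC 21 mcg/mL: below toxic threshold.

15.0 mcg/mL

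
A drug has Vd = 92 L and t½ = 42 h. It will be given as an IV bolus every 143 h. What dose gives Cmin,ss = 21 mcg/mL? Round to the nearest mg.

τ/t½ = 143/42 ≈ 3.4048, so f = (1/2)^(143/42) ≈ 0.094420.
Cmin,ss = (D/Vd)·f/(1−f), so D = Cmin,ss·Vd·(1−f)/f.
D = 21 × 92 × (1−f)/f ≈ 21 × 92 × 9.59098 ≈ 18529.77 mg.

18530 mg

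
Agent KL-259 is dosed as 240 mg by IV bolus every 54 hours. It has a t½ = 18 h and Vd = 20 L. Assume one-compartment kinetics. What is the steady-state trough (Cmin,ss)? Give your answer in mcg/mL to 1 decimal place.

1.7 mcg/mL

The dosing interval is 3 half-lives, so f = 2^(−3) = 0.125.
At steady state, R = 1/(1 − 0.125) = 8/7.
Single-dose peak C₀ = D/Vd = 240/20 = 12 mcg/mL.
Steady-state peak Cmax,ss = C₀·R = 12 × 8/7 ≈ 13.714 mcg/mL.
Steady-state trough Cmin,ss = Cmax,ss·f ≈ 13.714 × 0.125 ≈ 1.714 mcg/mL.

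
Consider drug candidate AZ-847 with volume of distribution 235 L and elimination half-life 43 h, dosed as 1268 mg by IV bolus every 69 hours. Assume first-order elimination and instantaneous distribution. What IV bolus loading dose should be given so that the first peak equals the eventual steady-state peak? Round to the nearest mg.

1889 mg

f = (1/2)^(69/43) ≈ 0.328815; accumulation ratio R = 1/(1−f) ≈ 1.48990.
Loading dose to hit Cmax,ss on first dose: D_load = D_maint·R ≈ 1268 × 1.48990 ≈ 1889.19 mg.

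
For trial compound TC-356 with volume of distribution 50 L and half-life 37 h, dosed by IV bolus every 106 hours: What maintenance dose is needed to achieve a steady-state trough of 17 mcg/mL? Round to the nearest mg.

5342 mg

τ/t½ = 106/37 ≈ 2.8649, so f = (1/2)^(106/37) ≈ 0.137274.
Cmin,ss = (D/Vd)·f/(1−f), so D = Cmin,ss·Vd·(1−f)/f.
D = 17 × 50 × (1−f)/f ≈ 17 × 50 × 6.28470 ≈ 5341.99 mg.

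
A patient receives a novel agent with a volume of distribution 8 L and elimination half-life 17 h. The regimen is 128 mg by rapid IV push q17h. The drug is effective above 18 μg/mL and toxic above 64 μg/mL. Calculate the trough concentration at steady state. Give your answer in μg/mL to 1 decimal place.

16.0 μg/mL

The dosing interval is 1 half-life, so f = 2^(−1) = 0.5.
Accumulation ratio R = 1/(1 − f) = 1/0.5 = 2/1.
Single-dose peak C₀ = D/Vd = 128/8 = 16 μg/mL.
Steady-state peak Cmax,ss = C₀·R = 16 × 2/1 ≈ 32.000 μg/mL.
Steady-state trough Cmin,ss = Cmax,ss·f ≈ 32.000 × 0.5 ≈ 16.000 μg/mL.
Trough 16.0 μg/mL vs MEC 18 μg/mL: subtherapeutic.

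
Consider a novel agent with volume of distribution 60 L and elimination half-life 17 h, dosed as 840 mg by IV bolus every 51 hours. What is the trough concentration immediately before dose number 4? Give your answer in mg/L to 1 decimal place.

f = (1/2)^(τ/t½) = (1/2)^(51/17) ≈ 0.1250.
C₀ = D/Vd = 840/60 ≈ 14.000 mg/L.
Before the 4th dose, 3 doses have been given. Superposition: Cmin = C₀·(f + f² + … + f^3).
≈ 14.000 × (0.1250 + 0.0156 + 0.0020) ≈ 14.000 × 0.1426 ≈ 1.996 mg/L.

2.0 mg/L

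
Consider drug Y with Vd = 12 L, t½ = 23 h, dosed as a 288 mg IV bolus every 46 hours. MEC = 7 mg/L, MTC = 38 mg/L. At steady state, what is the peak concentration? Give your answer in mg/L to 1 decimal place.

The dosing interval is 2 half-lives, so f = 2^(−2) = 0.25.
At steady state, R = 1/(1 − 0.25) = 4/3.
Single-dose peak C₀ = D/Vd = 288/12 = 24 mg/L.
Steady-state peak Cmax,ss = C₀·R = 24 × 4/3 ≈ 32.000 mg/L.
Peak 32.0 mg/L vs MTC 38 mg/L: below toxic threshold.

32.0 mg/L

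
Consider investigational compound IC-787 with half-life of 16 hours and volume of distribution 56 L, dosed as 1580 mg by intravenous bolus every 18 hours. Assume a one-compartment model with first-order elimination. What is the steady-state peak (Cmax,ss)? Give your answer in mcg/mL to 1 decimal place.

52.1 mcg/mL

Over one 18-h interval, 18/16 ≈ 1.125 half-lives elapse, leaving f ≈ 0.4585 of each dose.
Accumulation ratio R = 1/(1 − f) ≈ 1/0.5415 ≈ 1.8467.
Each bolus raises the concentration by D/Vd = 1580/56 ≈ 28.214 mcg/mL.
Steady-state peak Cmax,ss = C₀·R ≈ 28.214 × 1.8467 ≈ 52.103 mcg/mL.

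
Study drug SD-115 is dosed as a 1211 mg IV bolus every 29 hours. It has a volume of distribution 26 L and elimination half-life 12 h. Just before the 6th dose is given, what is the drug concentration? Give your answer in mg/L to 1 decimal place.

10.7 mg/L

f = (1/2)^(τ/t½) = (1/2)^(29/12) ≈ 0.1873.
C₀ = D/Vd = 1211/26 ≈ 46.577 mg/L.
Before the 6th dose, 5 doses have been given. Superposition: Cmin = C₀·(f + f² + … + f^5).
≈ 46.577 × (0.1873 + 0.0351 + 0.0066 + 0.0012 + 0.0002) ≈ 46.577 × 0.2304 ≈ 10.731 mg/L.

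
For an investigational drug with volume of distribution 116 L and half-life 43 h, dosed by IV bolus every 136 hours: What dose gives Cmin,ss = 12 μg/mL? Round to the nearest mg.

τ/t½ = 136/43 ≈ 3.1628, so f = (1/2)^(136/43) ≈ 0.111662.
Cmin,ss = (D/Vd)·f/(1−f), so D = Cmin,ss·Vd·(1−f)/f.
D = 12 × 116 × (1−f)/f ≈ 12 × 116 × 7.95560 ≈ 11074.20 mg.

11074 mg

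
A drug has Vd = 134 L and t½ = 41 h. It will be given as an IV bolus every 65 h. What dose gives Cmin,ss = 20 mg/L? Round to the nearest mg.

5362 mg

τ/t½ = 65/41 ≈ 1.5854, so f = (1/2)^(65/41) ≈ 0.333240.
Cmin,ss = (D/Vd)·f/(1−f), so D = Cmin,ss·Vd·(1−f)/f.
D = 20 × 134 × (1−f)/f ≈ 20 × 134 × 2.00084 ≈ 5362.25 mg.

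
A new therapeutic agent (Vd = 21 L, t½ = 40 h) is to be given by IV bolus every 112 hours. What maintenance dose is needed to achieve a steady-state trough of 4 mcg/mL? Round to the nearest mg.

501 mg

τ/t½ = 112/40 ≈ 2.8, so f = (1/2)^(112/40) ≈ 0.143587.
Cmin,ss = (D/Vd)·f/(1−f), so D = Cmin,ss·Vd·(1−f)/f.
D = 4 × 21 × (1−f)/f ≈ 4 × 21 × 5.96442 ≈ 501.01 mg.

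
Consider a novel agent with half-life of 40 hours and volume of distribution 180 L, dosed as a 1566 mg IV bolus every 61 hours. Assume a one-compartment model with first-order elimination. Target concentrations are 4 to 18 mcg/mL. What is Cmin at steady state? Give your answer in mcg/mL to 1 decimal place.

4.6 mcg/mL

Over one 61-h interval, 61/40 ≈ 1.525 half-lives elapse, leaving f ≈ 0.3475 of each dose.
Accumulation ratio R = 1/(1 − f) ≈ 1/0.6525 ≈ 1.5326.
Each bolus raises the concentration by D/Vd = 1566/180 ≈ 8.700 mcg/mL.
Cmax,ss = C₀/(1 − f) ≈ 8.700/0.6525 ≈ 13.333 mcg/mL.
One interval later, Cmin,ss = Cmax,ss·e^(−kτ) ≈ 13.333 × 0.3475 ≈ 4.633 mcg/mL.
Trough 4.6 mcg/mL vs MEC 4 mcg/mL: adequate.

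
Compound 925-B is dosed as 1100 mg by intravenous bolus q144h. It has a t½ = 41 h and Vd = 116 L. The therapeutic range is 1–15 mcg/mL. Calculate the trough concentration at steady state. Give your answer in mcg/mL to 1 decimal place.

τ/t½ = 144/41 ≈ 3.5122, so fraction remaining f = (1/2)^(144/41) ≈ 0.0876.
Accumulation ratio R = 1/(1 − f) ≈ 1/0.9124 ≈ 1.0960.
Each bolus raises the concentration by D/Vd = 1100/116 ≈ 9.483 mcg/mL.
Steady-state peak Cmax,ss = C₀·R ≈ 9.483 × 1.0960 ≈ 10.393 mcg/mL.
Steady-state trough Cmin,ss = Cmax,ss·f ≈ 10.393 × 0.0876 ≈ 0.910 mcg/mL.
Trough 0.9 mcg/mL vs MEC 1 mcg/mL: subtherapeutic.

0.9 mcg/mL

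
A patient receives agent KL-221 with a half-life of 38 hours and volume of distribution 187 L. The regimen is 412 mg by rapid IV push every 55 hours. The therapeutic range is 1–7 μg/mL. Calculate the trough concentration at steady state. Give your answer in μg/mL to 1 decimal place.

1.3 μg/mL

τ/t½ = 55/38 ≈ 1.4474, so fraction remaining f = (1/2)^(55/38) ≈ 0.3667.
At steady state, accumulation factor R = 1/(1 − e^(−kτ)) ≈ 1.5790.
Each bolus raises the concentration by D/Vd = 412/187 ≈ 2.203 μg/mL.
Steady-state peak Cmax,ss = C₀·R ≈ 2.203 × 1.5790 ≈ 3.479 μg/mL.
Steady-state trough Cmin,ss = Cmax,ss·f ≈ 3.479 × 0.3667 ≈ 1.276 μg/mL.
Trough 1.3 μg/mL vs MEC 1 μg/mL: adequate.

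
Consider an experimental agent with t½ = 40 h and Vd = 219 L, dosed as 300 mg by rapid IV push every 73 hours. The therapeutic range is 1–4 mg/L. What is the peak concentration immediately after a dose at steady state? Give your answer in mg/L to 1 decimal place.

Over one 73-h interval, 73/40 ≈ 1.825 half-lives elapse, leaving f ≈ 0.2822 of each dose.
Accumulation ratio R = 1/(1 − f) ≈ 1/0.7178 ≈ 1.3931.
Each bolus raises the concentration by D/Vd = 300/219 ≈ 1.370 mg/L.
Steady-state peak Cmax,ss = C₀·R ≈ 1.370 × 1.3931 ≈ 1.909 mg/L.
Peak 1.9 mg/L vs MTC 4 mg/L: below toxic threshold.

1.9 mg/L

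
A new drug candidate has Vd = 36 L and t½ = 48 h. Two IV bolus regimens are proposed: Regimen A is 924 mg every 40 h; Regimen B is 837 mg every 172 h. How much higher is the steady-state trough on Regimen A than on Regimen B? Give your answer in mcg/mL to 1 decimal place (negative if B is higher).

30.7 mcg/mL

Regimen A: f = (1/2)^(40/48) ≈ 0.5612; Cmin,ss = (924/36)·f/(1−f) ≈ 32.826 mcg/mL.
Regimen B: f = (1/2)^(172/48) ≈ 0.0834; Cmin,ss = (837/36)·f/(1−f) ≈ 2.115 mcg/mL.
Difference ≈ 32.826 − 2.115 ≈ 30.711 mcg/mL.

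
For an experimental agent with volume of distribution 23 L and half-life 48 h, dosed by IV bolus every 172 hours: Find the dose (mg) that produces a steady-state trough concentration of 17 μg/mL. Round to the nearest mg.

4296 mg

τ/t½ = 172/48 ≈ 3.5833, so f = (1/2)^(172/48) ≈ 0.083427.
Cmin,ss = (D/Vd)·f/(1−f), so D = Cmin,ss·Vd·(1−f)/f.
D = 17 × 23 × (1−f)/f ≈ 17 × 23 × 10.98653 ≈ 4295.73 mg.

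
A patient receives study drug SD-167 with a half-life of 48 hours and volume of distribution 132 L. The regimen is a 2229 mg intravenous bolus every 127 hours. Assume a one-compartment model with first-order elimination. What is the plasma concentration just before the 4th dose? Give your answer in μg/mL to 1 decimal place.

f = (1/2)^(τ/t½) = (1/2)^(127/48) ≈ 0.1598.
C₀ = D/Vd = 2229/132 ≈ 16.886 μg/mL.
Before the 4th dose, 3 doses have been given. Superposition: Cmin = C₀·(f + f² + … + f^3).
≈ 16.886 × (0.1598 + 0.0255 + 0.0041) ≈ 16.886 × 0.1894 ≈ 3.198 μg/mL.

3.2 μg/mL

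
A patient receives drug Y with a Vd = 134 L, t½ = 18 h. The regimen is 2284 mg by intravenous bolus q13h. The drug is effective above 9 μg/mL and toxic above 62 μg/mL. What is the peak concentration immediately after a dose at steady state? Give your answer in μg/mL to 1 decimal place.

k = ln2/t½ = ln2/18 ≈ 0.038508 h⁻¹; fraction remaining f = e^(−kτ) = e^(−0.038508×13) ≈ 0.6062.
At steady state, accumulation factor R = 1/(1 − e^(−kτ)) ≈ 2.5394.
Each bolus raises the concentration by D/Vd = 2284/134 ≈ 17.045 μg/mL.
Steady-state peak Cmax,ss = C₀·R ≈ 17.045 × 2.5394 ≈ 43.284 μg/mL.
Peak 43.3 μg/mL vs MTC 62 μg/mL: below toxic threshold.

43.3 μg/mL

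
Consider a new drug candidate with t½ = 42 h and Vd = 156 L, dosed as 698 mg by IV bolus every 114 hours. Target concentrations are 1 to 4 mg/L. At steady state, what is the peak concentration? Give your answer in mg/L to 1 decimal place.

5.3 mg/L

τ/t½ = 114/42 ≈ 2.7143, so fraction remaining f = (1/2)^(114/42) ≈ 0.1524.
At steady state, accumulation factor R = 1/(1 − e^(−kτ)) ≈ 1.1798.
Each bolus raises the concentration by D/Vd = 698/156 ≈ 4.474 mg/L.
Cmax,ss = C₀/(1 − f) ≈ 4.474/0.8476 ≈ 5.278 mg/L.
Peak 5.3 mg/L vs MTC 4 mg/L: exceeds toxic threshold.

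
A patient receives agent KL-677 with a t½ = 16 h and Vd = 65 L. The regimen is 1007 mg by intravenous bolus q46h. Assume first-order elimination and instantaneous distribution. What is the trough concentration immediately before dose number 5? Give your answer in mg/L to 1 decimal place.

f = (1/2)^(τ/t½) = (1/2)^(46/16) ≈ 0.1363.
C₀ = D/Vd = 1007/65 ≈ 15.492 mg/L.
Before the 5th dose, 4 doses have been given. Superposition: Cmin = C₀·(f + f² + … + f^4).
≈ 15.492 × (0.1363 + 0.0186 + 0.0025 + 0.0003) ≈ 15.492 × 0.1577 ≈ 2.443 mg/L.

2.4 mg/L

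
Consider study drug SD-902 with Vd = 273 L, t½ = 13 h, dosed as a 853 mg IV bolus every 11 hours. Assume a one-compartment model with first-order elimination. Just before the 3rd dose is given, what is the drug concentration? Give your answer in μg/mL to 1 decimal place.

f = (1/2)^(τ/t½) = (1/2)^(11/13) ≈ 0.5563.
C₀ = D/Vd = 853/273 ≈ 3.125 μg/mL.
Before the 3rd dose, 2 doses have been given. Superposition: Cmin = C₀·(f + f²).
≈ 3.125 × (0.5563 + 0.3095) ≈ 3.125 × 0.8658 ≈ 2.706 μg/mL.

2.7 μg/mL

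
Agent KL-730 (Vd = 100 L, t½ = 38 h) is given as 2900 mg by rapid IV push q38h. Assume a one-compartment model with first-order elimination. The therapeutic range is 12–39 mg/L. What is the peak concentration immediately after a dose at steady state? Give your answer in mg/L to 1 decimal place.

The dosing interval is 1 half-life, so f = 2^(−1) = 0.5.
Accumulation ratio R = 1/(1 − f) = 1/0.5 = 2/1.
Single-dose peak C₀ = D/Vd = 2900/100 = 29 mg/L.
Steady-state peak Cmax,ss = C₀·R = 29 × 2/1 ≈ 58.000 mg/L.
Peak 58.0 mg/L vs MTC 39 mg/L: exceeds toxic threshold.

58.0 mg/L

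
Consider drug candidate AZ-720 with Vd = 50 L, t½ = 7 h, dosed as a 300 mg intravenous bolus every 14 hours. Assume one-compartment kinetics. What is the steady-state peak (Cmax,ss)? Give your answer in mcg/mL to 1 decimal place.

The dosing interval is 2 half-lives, so f = 2^(−2) = 0.25.
At steady state, R = 1/(1 − 0.25) = 4/3.
Single-dose peak C₀ = D/Vd = 300/50 = 6 mcg/mL.
Steady-state peak Cmax,ss = C₀·R = 6 × 4/3 ≈ 8.000 mcg/mL.

8.0 mcg/mL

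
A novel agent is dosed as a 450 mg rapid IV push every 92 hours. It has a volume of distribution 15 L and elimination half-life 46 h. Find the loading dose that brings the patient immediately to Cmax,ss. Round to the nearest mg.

600 mg

f = (1/2)^(92/46) ≈ 0.250000; accumulation ratio R = 1/(1−f) ≈ 1.33333.
Loading dose to hit Cmax,ss on first dose: D_load = D_maint·R ≈ 450 × 1.33333 ≈ 600.00 mg.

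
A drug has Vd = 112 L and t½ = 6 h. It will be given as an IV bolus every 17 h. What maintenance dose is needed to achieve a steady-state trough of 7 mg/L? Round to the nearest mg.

τ/t½ = 17/6 ≈ 2.8333, so f = (1/2)^(17/6) ≈ 0.140308.
Cmin,ss = (D/Vd)·f/(1−f), so D = Cmin,ss·Vd·(1−f)/f.
D = 7 × 112 × (1−f)/f ≈ 7 × 112 × 6.12718 ≈ 4803.71 mg.

4804 mg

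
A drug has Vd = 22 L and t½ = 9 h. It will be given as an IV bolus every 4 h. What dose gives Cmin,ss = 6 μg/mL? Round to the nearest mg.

τ/t½ = 4/9 ≈ 0.44444, so f = (1/2)^(4/9) ≈ 0.734867.
Cmin,ss = (D/Vd)·f/(1−f), so D = Cmin,ss·Vd·(1−f)/f.
D = 6 × 22 × (1−f)/f ≈ 6 × 22 × 0.36079 ≈ 47.62 mg.

48 mg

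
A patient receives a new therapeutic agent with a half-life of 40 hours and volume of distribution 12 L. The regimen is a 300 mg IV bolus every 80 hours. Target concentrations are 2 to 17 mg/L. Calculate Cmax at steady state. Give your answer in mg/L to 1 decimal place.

33.3 mg/L

The dosing interval is 2 half-lives, so f = 2^(−2) = 0.25.
At steady state, R = 1/(1 − 0.25) = 4/3.
Single-dose peak C₀ = D/Vd = 300/12 = 25 mg/L.
Steady-state peak Cmax,ss = C₀·R = 25 × 4/3 ≈ 33.333 mg/L.
Peak 33.3 mg/L vs MTC 17 mg/L: exceeds toxic threshold.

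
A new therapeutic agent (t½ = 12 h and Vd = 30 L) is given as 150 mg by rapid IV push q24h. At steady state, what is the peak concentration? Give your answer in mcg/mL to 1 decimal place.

The dosing interval is 2 half-lives, so f = 2^(−2) = 0.25.
Accumulation ratio R = 1/(1 − f) = 1/0.75 = 4/3.
Single-dose peak C₀ = D/Vd = 150/30 = 5 mcg/mL.
Steady-state peak Cmax,ss = C₀·R = 5 × 4/3 ≈ 6.667 mcg/mL.

6.7 mcg/mL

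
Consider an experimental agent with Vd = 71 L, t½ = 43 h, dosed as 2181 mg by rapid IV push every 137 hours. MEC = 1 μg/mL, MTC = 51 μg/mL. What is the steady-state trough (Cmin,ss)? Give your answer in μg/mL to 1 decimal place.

3.8 μg/mL

k = ln2/t½ = ln2/43 ≈ 0.016120 h⁻¹; fraction remaining f = e^(−kτ) = e^(−0.016120×137) ≈ 0.1099.
At steady state, accumulation factor R = 1/(1 − e^(−kτ)) ≈ 1.1235.
Each bolus raises the concentration by D/Vd = 2181/71 ≈ 30.718 μg/mL.
Cmax,ss = C₀/(1 − f) ≈ 30.718/0.8901 ≈ 34.511 μg/mL.
One interval later, Cmin,ss = Cmax,ss·e^(−kτ) ≈ 34.511 × 0.1099 ≈ 3.793 μg/mL.
Trough 3.8 μg/mL vs MEC 1 μg/mL: adequate.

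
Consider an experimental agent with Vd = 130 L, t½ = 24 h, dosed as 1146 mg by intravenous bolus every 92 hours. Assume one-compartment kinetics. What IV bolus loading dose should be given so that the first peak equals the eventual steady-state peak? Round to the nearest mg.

1232 mg

f = (1/2)^(92/24) ≈ 0.070154; accumulation ratio R = 1/(1−f) ≈ 1.07545.
Loading dose to hit Cmax,ss on first dose: D_load = D_maint·R ≈ 1146 × 1.07545 ≈ 1232.47 mg.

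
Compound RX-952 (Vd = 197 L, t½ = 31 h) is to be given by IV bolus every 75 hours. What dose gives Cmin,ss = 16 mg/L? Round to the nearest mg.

13709 mg

τ/t½ = 75/31 ≈ 2.4194, so f = (1/2)^(75/31) ≈ 0.186940.
Cmin,ss = (D/Vd)·f/(1−f), so D = Cmin,ss·Vd·(1−f)/f.
D = 16 × 197 × (1−f)/f ≈ 16 × 197 × 4.34931 ≈ 13709.03 mg.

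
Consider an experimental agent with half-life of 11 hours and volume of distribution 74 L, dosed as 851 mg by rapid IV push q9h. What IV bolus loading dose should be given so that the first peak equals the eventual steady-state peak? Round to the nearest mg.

f = (1/2)^(9/11) ≈ 0.567156; accumulation ratio R = 1/(1−f) ≈ 2.31030.
Loading dose to hit Cmax,ss on first dose: D_load = D_maint·R ≈ 851 × 2.31030 ≈ 1966.07 mg.

1966 mg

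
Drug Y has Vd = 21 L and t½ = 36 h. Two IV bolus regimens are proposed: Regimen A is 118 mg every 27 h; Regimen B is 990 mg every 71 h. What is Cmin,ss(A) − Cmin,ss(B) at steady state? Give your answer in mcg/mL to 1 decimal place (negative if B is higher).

-7.9 mcg/mL

Regimen A: f = (1/2)^(27/36) ≈ 0.5946; Cmin,ss = (118/21)·f/(1−f) ≈ 8.241 mcg/mL.
Regimen B: f = (1/2)^(71/36) ≈ 0.2549; Cmin,ss = (990/21)·f/(1−f) ≈ 16.128 mcg/mL.
Difference ≈ 8.241 − 16.128 ≈ -7.887 mcg/mL.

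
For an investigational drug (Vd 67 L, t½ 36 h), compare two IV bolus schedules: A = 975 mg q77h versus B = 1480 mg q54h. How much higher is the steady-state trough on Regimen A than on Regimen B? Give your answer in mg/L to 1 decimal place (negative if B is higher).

Regimen A: f = (1/2)^(77/36) ≈ 0.2271; Cmin,ss = (975/67)·f/(1−f) ≈ 4.276 mg/L.
Regimen B: f = (1/2)^(54/36) ≈ 0.3536; Cmin,ss = (1480/67)·f/(1−f) ≈ 12.084 mg/L.
Difference ≈ 4.276 − 12.084 ≈ -7.808 mg/L.

-7.8 mg/L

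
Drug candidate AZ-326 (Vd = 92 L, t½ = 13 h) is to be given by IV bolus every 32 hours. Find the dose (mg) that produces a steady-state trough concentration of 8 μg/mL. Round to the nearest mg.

τ/t½ = 32/13 ≈ 2.4615, so f = (1/2)^(32/13) ≈ 0.181553.
Cmin,ss = (D/Vd)·f/(1−f), so D = Cmin,ss·Vd·(1−f)/f.
D = 8 × 92 × (1−f)/f ≈ 8 × 92 × 4.50803 ≈ 3317.91 mg.

3318 mg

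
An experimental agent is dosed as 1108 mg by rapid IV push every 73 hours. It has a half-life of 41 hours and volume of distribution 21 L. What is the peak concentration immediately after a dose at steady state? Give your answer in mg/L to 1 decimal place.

74.4 mg/L

τ/t½ = 73/41 ≈ 1.7805, so fraction remaining f = (1/2)^(73/41) ≈ 0.2911.
Accumulation ratio R = 1/(1 − f) ≈ 1/0.7089 ≈ 1.4106.
Each bolus raises the concentration by D/Vd = 1108/21 ≈ 52.762 mg/L.
Cmax,ss = C₀/(1 − f) ≈ 52.762/0.7089 ≈ 74.428 mg/L.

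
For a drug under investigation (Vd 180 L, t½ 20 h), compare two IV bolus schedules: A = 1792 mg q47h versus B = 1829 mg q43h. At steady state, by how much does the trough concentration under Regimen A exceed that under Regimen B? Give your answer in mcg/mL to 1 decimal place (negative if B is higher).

Regimen A: f = (1/2)^(47/20) ≈ 0.1961; Cmin,ss = (1792/180)·f/(1−f) ≈ 2.429 mcg/mL.
Regimen B: f = (1/2)^(43/20) ≈ 0.2253; Cmin,ss = (1829/180)·f/(1−f) ≈ 2.955 mcg/mL.
Difference ≈ 2.429 − 2.955 ≈ -0.526 mcg/mL.

-0.5 mcg/mL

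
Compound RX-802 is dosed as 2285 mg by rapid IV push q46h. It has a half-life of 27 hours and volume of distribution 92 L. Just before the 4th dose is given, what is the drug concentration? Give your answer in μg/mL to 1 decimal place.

f = (1/2)^(τ/t½) = (1/2)^(46/27) ≈ 0.3070.
C₀ = D/Vd = 2285/92 ≈ 24.837 μg/mL.
Before the 4th dose, 3 doses have been given. Superposition: Cmin = C₀·(f + f² + … + f^3).
≈ 24.837 × (0.3070 + 0.0942 + 0.0289) ≈ 24.837 × 0.4301 ≈ 10.682 μg/mL.

10.7 μg/mL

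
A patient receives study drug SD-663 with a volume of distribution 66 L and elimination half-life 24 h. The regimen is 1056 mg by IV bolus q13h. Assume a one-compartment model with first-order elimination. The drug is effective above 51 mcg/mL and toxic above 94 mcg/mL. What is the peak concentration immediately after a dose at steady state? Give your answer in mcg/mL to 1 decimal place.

τ/t½ = 13/24 ≈ 0.54167, so fraction remaining f = (1/2)^(13/24) ≈ 0.6870.
At steady state, accumulation factor R = 1/(1 − e^(−kτ)) ≈ 3.1949.
Single-dose peak C₀ = D/Vd = 1056/66 ≈ 16.000 mcg/mL.
Cmax,ss = C₀/(1 − f) ≈ 16.000/0.3130 ≈ 51.118 mcg/mL.
Peak 51.1 mcg/mL vs MTC 94 mcg/mL: below toxic threshold.

51.1 mcg/mL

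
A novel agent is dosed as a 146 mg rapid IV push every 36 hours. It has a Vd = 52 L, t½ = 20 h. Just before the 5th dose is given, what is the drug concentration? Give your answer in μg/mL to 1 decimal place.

f = (1/2)^(τ/t½) = (1/2)^(36/20) ≈ 0.2872.
C₀ = D/Vd = 146/52 ≈ 2.808 μg/mL.
Before the 5th dose, 4 doses have been given. Superposition: Cmin = C₀·(f + f² + … + f^4).
≈ 2.808 × (0.2872 + 0.0825 + 0.0237 + 0.0068) ≈ 2.808 × 0.4002 ≈ 1.124 μg/mL.

1.1 μg/mL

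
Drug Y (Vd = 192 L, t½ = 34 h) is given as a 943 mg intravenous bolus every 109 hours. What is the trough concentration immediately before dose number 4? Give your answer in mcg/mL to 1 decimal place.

f = (1/2)^(τ/t½) = (1/2)^(109/34) ≈ 0.1084.
C₀ = D/Vd = 943/192 ≈ 4.911 mcg/mL.
Before the 4th dose, 3 doses have been given. Superposition: Cmin = C₀·(f + f² + … + f^3).
≈ 4.911 × (0.1084 + 0.0118 + 0.0013) ≈ 4.911 × 0.1215 ≈ 0.597 mcg/mL.

0.6 mcg/mL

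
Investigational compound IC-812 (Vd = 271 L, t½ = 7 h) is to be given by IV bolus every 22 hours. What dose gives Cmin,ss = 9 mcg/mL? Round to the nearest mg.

19104 mg

τ/t½ = 22/7 ≈ 3.1429, so f = (1/2)^(22/7) ≈ 0.113215.
Cmin,ss = (D/Vd)·f/(1−f), so D = Cmin,ss·Vd·(1−f)/f.
D = 9 × 271 × (1−f)/f ≈ 9 × 271 × 7.83275 ≈ 19104.08 mg.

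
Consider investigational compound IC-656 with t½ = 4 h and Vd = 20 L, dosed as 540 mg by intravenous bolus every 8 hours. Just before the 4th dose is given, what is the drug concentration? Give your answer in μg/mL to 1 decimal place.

8.9 μg/mL

f = (1/2)^(τ/t½) = (1/2)^(8/4) ≈ 0.2500.
C₀ = D/Vd = 540/20 ≈ 27.000 μg/mL.
Before the 4th dose, 3 doses have been given. Superposition: Cmin = C₀·(f + f² + … + f^3).
≈ 27.000 × (0.2500 + 0.0625 + 0.0156) ≈ 27.000 × 0.3281 ≈ 8.859 μg/mL.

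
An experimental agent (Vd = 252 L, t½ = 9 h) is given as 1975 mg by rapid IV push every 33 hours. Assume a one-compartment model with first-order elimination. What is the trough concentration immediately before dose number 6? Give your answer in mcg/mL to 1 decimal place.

0.7 mcg/mL

f = (1/2)^(τ/t½) = (1/2)^(33/9) ≈ 0.0787.
C₀ = D/Vd = 1975/252 ≈ 7.837 mcg/mL.
Before the 6th dose, 5 doses have been given. Superposition: Cmin = C₀·(f + f² + … + f^5).
≈ 7.837 × (0.0787 + 0.0062 + 0.0005 + 0.0000 + 0.0000) ≈ 7.837 × 0.0854 ≈ 0.669 mcg/mL.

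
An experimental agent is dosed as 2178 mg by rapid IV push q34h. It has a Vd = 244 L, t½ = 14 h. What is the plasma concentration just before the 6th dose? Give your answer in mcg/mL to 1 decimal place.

f = (1/2)^(τ/t½) = (1/2)^(34/14) ≈ 0.1857.
C₀ = D/Vd = 2178/244 ≈ 8.926 mcg/mL.
Before the 6th dose, 5 doses have been given. Superposition: Cmin = C₀·(f + f² + … + f^5).
≈ 8.926 × (0.1857 + 0.0345 + 0.0064 + 0.0012 + 0.0002) ≈ 8.926 × 0.2280 ≈ 2.035 mcg/mL.

2.0 mcg/mL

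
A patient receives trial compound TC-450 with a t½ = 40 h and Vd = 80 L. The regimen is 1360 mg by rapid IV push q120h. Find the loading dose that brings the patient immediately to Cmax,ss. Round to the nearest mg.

1554 mg

f = (1/2)^(120/40) ≈ 0.125000; accumulation ratio R = 1/(1−f) ≈ 1.14286.
Loading dose to hit Cmax,ss on first dose: D_load = D_maint·R ≈ 1360 × 1.14286 ≈ 1554.29 mg.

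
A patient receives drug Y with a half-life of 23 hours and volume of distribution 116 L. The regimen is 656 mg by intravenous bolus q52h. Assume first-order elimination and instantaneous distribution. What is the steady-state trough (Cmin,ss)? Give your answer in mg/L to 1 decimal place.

τ/t½ = 52/23 ≈ 2.2609, so fraction remaining f = (1/2)^(52/23) ≈ 0.2086.
Single-dose peak C₀ = D/Vd = 656/116 ≈ 5.655 mg/L.
Steady-state trough Cmin,ss = C₀·f/(1−f) ≈ 5.655 × 0.2086/0.7914 ≈ 1.491 mg/L.

1.5 mg/L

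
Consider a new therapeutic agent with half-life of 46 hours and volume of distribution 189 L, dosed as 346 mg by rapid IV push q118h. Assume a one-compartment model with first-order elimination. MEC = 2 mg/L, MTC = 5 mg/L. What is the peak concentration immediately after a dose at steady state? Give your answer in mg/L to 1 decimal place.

k = ln2/t½ = ln2/46 ≈ 0.015068 h⁻¹; fraction remaining f = e^(−kτ) = e^(−0.015068×118) ≈ 0.1690.
At steady state, accumulation factor R = 1/(1 − e^(−kτ)) ≈ 1.2034.
Single-dose peak C₀ = D/Vd = 346/189 ≈ 1.831 mg/L.
Steady-state peak Cmax,ss = C₀·R ≈ 1.831 × 1.2034 ≈ 2.203 mg/L.
Peak 2.2 mg/L vs MTC 5 mg/L: below toxic threshold.

2.2 mg/L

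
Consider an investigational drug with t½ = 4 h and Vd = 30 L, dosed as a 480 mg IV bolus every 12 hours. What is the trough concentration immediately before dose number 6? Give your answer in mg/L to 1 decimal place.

f = (1/2)^(τ/t½) = (1/2)^(12/4) ≈ 0.1250.
C₀ = D/Vd = 480/30 ≈ 16.000 mg/L.
Before the 6th dose, 5 doses have been given. Superposition: Cmin = C₀·(f + f² + … + f^5).
≈ 16.000 × (0.1250 + 0.0156 + 0.0020 + 0.0002 + 0.0000) ≈ 16.000 × 0.1428 ≈ 2.285 mg/L.

2.3 mg/L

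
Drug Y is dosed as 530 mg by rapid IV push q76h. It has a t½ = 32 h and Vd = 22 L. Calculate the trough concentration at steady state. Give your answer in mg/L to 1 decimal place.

τ/t½ = 76/32 ≈ 2.375, so fraction remaining f = (1/2)^(76/32) ≈ 0.1928.
Each bolus raises the concentration by D/Vd = 530/22 ≈ 24.091 mg/L.
Steady-state trough Cmin,ss = C₀·f/(1−f) ≈ 24.091 × 0.1928/0.8072 ≈ 5.754 mg/L.

5.8 mg/L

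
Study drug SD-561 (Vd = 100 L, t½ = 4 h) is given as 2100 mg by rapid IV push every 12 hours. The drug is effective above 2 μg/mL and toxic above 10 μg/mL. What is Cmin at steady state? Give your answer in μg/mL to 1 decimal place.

The dosing interval is 3 half-lives, so f = 2^(−3) = 0.125.
At steady state, R = 1/(1 − 0.125) = 8/7.
Single-dose peak C₀ = D/Vd = 2100/100 = 21 μg/mL.
Steady-state peak Cmax,ss = C₀·R = 21 × 8/7 ≈ 24.000 μg/mL.
Steady-state trough Cmin,ss = Cmax,ss·f ≈ 24.000 × 0.125 ≈ 3.000 μg/mL.
Trough 3.0 μg/mL vs MEC 2 μg/mL: adequate.

3.0 μg/mL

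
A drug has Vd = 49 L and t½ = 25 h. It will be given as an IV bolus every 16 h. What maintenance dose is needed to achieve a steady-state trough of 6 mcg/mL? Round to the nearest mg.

164 mg

τ/t½ = 16/25 ≈ 0.64, so f = (1/2)^(16/25) ≈ 0.641713.
Cmin,ss = (D/Vd)·f/(1−f), so D = Cmin,ss·Vd·(1−f)/f.
D = 6 × 49 × (1−f)/f ≈ 6 × 49 × 0.55833 ≈ 164.15 mg.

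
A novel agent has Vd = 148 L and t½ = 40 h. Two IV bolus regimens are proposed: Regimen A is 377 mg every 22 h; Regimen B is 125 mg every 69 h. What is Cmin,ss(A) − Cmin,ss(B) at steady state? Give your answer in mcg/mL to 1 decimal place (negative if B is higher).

5.1 mcg/mL

Regimen A: f = (1/2)^(22/40) ≈ 0.6830; Cmin,ss = (377/148)·f/(1−f) ≈ 5.488 mcg/mL.
Regimen B: f = (1/2)^(69/40) ≈ 0.3025; Cmin,ss = (125/148)·f/(1−f) ≈ 0.366 mcg/mL.
Difference ≈ 5.488 − 0.366 ≈ 5.122 mcg/mL.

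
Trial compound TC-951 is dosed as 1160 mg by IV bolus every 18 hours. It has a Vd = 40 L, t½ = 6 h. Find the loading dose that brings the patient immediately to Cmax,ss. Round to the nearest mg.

1326 mg

f = (1/2)^(18/6) ≈ 0.125000; accumulation ratio R = 1/(1−f) ≈ 1.14286.
Loading dose to hit Cmax,ss on first dose: D_load = D_maint·R ≈ 1160 × 1.14286 ≈ 1325.72 mg.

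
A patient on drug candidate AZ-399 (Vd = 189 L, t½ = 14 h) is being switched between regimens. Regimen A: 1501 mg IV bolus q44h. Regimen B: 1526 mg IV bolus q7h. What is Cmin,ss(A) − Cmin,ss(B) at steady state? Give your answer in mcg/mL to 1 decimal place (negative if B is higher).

-18.5 mcg/mL

Regimen A: f = (1/2)^(44/14) ≈ 0.1132; Cmin,ss = (1501/189)·f/(1−f) ≈ 1.014 mcg/mL.
Regimen B: f = (1/2)^(7/14) ≈ 0.7071; Cmin,ss = (1526/189)·f/(1−f) ≈ 19.492 mcg/mL.
Difference ≈ 1.014 − 19.492 ≈ -18.478 mcg/mL.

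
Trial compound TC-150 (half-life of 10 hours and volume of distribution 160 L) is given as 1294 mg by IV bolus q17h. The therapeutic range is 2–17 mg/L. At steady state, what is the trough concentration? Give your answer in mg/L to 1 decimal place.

τ/t½ = 17/10 ≈ 1.7, so fraction remaining f = (1/2)^(17/10) ≈ 0.3078.
Accumulation ratio R = 1/(1 − f) ≈ 1/0.6922 ≈ 1.4447.
Each bolus raises the concentration by D/Vd = 1294/160 ≈ 8.088 mg/L.
Cmax,ss = C₀/(1 − f) ≈ 8.088/0.6922 ≈ 11.684 mg/L.
Steady-state trough Cmin,ss = Cmax,ss·f ≈ 11.684 × 0.3078 ≈ 3.596 mg/L.
Trough 3.6 mg/L vs MEC 2 mg/L: adequate.

3.6 mg/L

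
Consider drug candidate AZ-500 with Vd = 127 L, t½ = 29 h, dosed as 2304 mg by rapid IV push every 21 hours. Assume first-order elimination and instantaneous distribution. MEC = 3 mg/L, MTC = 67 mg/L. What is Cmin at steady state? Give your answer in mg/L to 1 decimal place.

k = ln2/t½ = ln2/29 ≈ 0.023902 h⁻¹; fraction remaining f = e^(−kτ) = e^(−0.023902×21) ≈ 0.6054.
At steady state, accumulation factor R = 1/(1 − e^(−kτ)) ≈ 2.5342.
Single-dose peak C₀ = D/Vd = 2304/127 ≈ 18.142 mg/L.
Cmax,ss = C₀/(1 − f) ≈ 18.142/0.3946 ≈ 45.976 mg/L.
Steady-state trough Cmin,ss = Cmax,ss·f ≈ 45.976 × 0.6054 ≈ 27.834 mg/L.
Trough 27.8 mg/L vs MEC 3 mg/L: adequate.

27.8 mg/L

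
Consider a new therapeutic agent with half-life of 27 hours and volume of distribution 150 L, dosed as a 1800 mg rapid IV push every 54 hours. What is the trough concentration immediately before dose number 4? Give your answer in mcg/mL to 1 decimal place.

f = (1/2)^(τ/t½) = (1/2)^(54/27) ≈ 0.2500.
C₀ = D/Vd = 1800/150 ≈ 12.000 mcg/mL.
Before the 4th dose, 3 doses have been given. Superposition: Cmin = C₀·(f + f² + … + f^3).
≈ 12.000 × (0.2500 + 0.0625 + 0.0156) ≈ 12.000 × 0.3281 ≈ 3.937 mcg/mL.

3.9 mcg/mL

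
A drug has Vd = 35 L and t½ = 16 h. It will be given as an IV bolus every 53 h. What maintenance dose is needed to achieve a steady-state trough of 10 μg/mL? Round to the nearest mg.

τ/t½ = 53/16 ≈ 3.3125, so f = (1/2)^(53/16) ≈ 0.100656.
Cmin,ss = (D/Vd)·f/(1−f), so D = Cmin,ss·Vd·(1−f)/f.
D = 10 × 35 × (1−f)/f ≈ 10 × 35 × 8.93483 ≈ 3127.19 mg.

3127 mg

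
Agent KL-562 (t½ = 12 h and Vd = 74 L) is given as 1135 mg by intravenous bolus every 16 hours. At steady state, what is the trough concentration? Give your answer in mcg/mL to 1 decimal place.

10.1 mcg/mL

τ/t½ = 16/12 ≈ 1.3333, so fraction remaining f = (1/2)^(16/12) ≈ 0.3969.
Single-dose peak C₀ = D/Vd = 1135/74 ≈ 15.338 mcg/mL.
Steady-state trough Cmin,ss = C₀·f/(1−f) ≈ 15.338 × 0.3969/0.6031 ≈ 10.094 mcg/mL.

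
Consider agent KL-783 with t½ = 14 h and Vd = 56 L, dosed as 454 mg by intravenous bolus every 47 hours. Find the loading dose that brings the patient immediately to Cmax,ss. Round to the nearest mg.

f = (1/2)^(47/14) ≈ 0.097589; accumulation ratio R = 1/(1−f) ≈ 1.10814.
Loading dose to hit Cmax,ss on first dose: D_load = D_maint·R ≈ 454 × 1.10814 ≈ 503.10 mg.

503 mg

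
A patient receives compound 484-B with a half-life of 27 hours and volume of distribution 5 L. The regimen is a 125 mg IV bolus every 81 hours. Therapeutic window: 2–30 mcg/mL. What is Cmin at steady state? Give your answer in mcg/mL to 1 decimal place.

τ = 81 h = 3 half-lives, so f = (1/2)^3 = 0.125.
Accumulation ratio R = 1/(1 − f) = 1/0.875 = 8/7.
Single-dose peak C₀ = D/Vd = 125/5 = 25 mcg/mL.
Steady-state peak Cmax,ss = C₀·R = 25 × 8/7 ≈ 28.571 mcg/mL.
Steady-state trough Cmin,ss = Cmax,ss·f ≈ 28.571 × 0.125 ≈ 3.571 mcg/mL.
Trough 3.6 mcg/mL vs MEC 2 mcg/mL: adequate.

3.6 mcg/mL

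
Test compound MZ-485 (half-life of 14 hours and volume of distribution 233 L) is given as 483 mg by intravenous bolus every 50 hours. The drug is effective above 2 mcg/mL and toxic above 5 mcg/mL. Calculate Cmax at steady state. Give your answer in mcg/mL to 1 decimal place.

2.3 mcg/mL

Over one 50-h interval, 50/14 ≈ 3.5714 half-lives elapse, leaving f ≈ 0.0841 of each dose.
Accumulation ratio R = 1/(1 − f) ≈ 1/0.9159 ≈ 1.0918.
Single-dose peak C₀ = D/Vd = 483/233 ≈ 2.073 mcg/mL.
Cmax,ss = C₀/(1 − f) ≈ 2.073/0.9159 ≈ 2.263 mcg/mL.
Peak 2.3 mcg/mL vs MTC 5 mcg/mL: below toxic threshold.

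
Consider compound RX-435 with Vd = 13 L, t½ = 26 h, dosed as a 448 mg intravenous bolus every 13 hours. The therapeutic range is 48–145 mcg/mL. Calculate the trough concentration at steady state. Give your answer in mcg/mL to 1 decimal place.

83.2 mcg/mL

k = ln2/t½ = ln2/26 ≈ 0.026660 h⁻¹; fraction remaining f = e^(−kτ) = e^(−0.026660×13) ≈ 0.7071.
Single-dose peak C₀ = D/Vd = 448/13 ≈ 34.462 mcg/mL.
Steady-state trough Cmin,ss = C₀·f/(1−f) ≈ 34.462 × 0.7071/0.2929 ≈ 83.196 mcg/mL.
Trough 83.2 mcg/mL vs MEC 48 mcg/mL: adequate.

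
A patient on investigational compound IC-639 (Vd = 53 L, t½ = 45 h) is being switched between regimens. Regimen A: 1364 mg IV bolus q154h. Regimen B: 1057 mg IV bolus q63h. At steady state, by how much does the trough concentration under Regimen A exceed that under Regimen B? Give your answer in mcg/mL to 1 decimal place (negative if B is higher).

-9.5 mcg/mL

Regimen A: f = (1/2)^(154/45) ≈ 0.0933; Cmin,ss = (1364/53)·f/(1−f) ≈ 2.648 mcg/mL.
Regimen B: f = (1/2)^(63/45) ≈ 0.3789; Cmin,ss = (1057/53)·f/(1−f) ≈ 12.166 mcg/mL.
Difference ≈ 2.648 − 12.166 ≈ -9.518 mcg/mL.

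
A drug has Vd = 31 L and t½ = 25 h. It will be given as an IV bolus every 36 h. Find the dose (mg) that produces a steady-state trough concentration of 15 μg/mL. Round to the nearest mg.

797 mg

τ/t½ = 36/25 ≈ 1.44, so f = (1/2)^(36/25) ≈ 0.368567.
Cmin,ss = (D/Vd)·f/(1−f), so D = Cmin,ss·Vd·(1−f)/f.
D = 15 × 31 × (1−f)/f ≈ 15 × 31 × 1.71321 ≈ 796.64 mg.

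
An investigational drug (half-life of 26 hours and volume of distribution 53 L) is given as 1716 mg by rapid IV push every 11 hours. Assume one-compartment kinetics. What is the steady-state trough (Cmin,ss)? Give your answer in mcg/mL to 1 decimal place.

95.0 mcg/mL

τ/t½ = 11/26 ≈ 0.42308, so fraction remaining f = (1/2)^(11/26) ≈ 0.7458.
Each bolus raises the concentration by D/Vd = 1716/53 ≈ 32.377 mcg/mL.
Steady-state trough Cmin,ss = C₀·f/(1−f) ≈ 32.377 × 0.7458/0.2542 ≈ 94.991 mcg/mL.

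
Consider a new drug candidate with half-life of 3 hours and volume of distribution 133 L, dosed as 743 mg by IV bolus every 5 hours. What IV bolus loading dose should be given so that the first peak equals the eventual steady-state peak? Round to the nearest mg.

1085 mg

f = (1/2)^(5/3) ≈ 0.314980; accumulation ratio R = 1/(1−f) ≈ 1.45981.
Loading dose to hit Cmax,ss on first dose: D_load = D_maint·R ≈ 743 × 1.45981 ≈ 1084.64 mg.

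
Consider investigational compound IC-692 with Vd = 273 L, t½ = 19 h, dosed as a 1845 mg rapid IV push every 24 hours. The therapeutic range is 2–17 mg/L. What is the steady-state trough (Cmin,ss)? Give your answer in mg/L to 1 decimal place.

Over one 24-h interval, 24/19 ≈ 1.2632 half-lives elapse, leaving f ≈ 0.4166 of each dose.
At steady state, accumulation factor R = 1/(1 − e^(−kτ)) ≈ 1.7141.
Each bolus raises the concentration by D/Vd = 1845/273 ≈ 6.758 mg/L.
Steady-state peak Cmax,ss = C₀·R ≈ 6.758 × 1.7141 ≈ 11.584 mg/L.
Steady-state trough Cmin,ss = Cmax,ss·f ≈ 11.584 × 0.4166 ≈ 4.826 mg/L.
Trough 4.8 mg/L vs MEC 2 mg/L: adequate.

4.8 mg/L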